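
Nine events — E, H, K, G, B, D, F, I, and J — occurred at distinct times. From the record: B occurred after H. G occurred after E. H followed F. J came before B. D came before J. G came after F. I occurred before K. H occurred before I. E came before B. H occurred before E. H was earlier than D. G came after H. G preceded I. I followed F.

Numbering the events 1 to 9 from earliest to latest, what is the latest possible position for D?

7

D must come before B and J — 2 events forced after it.
Everything else can be placed before D in some valid order, so D can sit as late as position 9 − 2 = 7.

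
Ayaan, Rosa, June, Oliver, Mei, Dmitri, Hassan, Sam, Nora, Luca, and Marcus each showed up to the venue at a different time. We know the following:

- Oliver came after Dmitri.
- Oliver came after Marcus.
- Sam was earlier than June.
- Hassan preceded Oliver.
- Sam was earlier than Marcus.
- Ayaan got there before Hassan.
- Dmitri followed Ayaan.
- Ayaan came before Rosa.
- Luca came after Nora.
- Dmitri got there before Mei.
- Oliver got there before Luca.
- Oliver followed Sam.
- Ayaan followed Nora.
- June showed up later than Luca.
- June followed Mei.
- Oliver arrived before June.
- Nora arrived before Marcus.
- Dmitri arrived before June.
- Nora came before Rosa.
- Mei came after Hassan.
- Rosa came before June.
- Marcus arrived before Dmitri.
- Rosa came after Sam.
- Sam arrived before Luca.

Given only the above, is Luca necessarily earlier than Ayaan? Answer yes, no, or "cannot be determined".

no

Tracing the constraints gives Ayaan → Dmitri → Oliver → Luca, so Ayaan must come before Luca.
That means Luca cannot be before Ayaan.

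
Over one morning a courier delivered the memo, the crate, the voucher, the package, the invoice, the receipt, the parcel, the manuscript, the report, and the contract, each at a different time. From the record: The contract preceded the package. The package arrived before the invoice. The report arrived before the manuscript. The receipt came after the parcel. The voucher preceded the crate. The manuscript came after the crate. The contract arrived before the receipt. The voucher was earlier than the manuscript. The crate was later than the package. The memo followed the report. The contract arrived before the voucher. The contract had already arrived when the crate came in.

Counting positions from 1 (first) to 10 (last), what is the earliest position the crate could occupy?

4

The contract, the package, and the voucher must all come before the crate — 3 forced predecessors.
Nothing else is forced ahead of the crate, so its earliest slot is position 3 + 1 = 4.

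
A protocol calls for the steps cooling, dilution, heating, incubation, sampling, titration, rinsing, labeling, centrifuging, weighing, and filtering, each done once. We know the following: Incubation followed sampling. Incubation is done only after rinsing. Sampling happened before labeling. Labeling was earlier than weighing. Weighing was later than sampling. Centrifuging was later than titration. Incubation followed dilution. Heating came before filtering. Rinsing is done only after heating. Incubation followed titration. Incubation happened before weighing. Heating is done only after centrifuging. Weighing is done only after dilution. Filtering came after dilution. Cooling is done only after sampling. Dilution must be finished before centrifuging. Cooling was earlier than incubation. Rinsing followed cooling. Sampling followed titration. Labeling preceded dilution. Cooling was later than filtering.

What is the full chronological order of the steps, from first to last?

titration, sampling, labeling, dilution, centrifuging, heating, filtering, cooling, rinsing, incubation, weighing

The constraints fix every adjacent pair, so only one ordering works:
titration → sampling → labeling → dilution → centrifuging → heating → filtering → cooling → rinsing → incubation → weighing.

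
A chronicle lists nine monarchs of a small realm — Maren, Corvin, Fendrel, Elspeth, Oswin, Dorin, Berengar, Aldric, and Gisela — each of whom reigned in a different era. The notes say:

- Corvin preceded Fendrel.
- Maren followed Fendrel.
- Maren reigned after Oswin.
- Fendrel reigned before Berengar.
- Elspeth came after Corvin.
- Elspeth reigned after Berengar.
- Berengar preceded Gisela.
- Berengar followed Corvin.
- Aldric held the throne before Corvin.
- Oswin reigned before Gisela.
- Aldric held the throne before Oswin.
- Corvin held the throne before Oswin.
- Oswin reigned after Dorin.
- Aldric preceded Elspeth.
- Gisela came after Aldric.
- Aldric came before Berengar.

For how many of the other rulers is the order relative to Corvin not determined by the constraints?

Forced before Corvin: Aldric; forced after Corvin: Berengar, Elspeth, Fendrel, Gisela, Maren, and Oswin.
That leaves Dorin with no forced order relative to Corvin — 1.

1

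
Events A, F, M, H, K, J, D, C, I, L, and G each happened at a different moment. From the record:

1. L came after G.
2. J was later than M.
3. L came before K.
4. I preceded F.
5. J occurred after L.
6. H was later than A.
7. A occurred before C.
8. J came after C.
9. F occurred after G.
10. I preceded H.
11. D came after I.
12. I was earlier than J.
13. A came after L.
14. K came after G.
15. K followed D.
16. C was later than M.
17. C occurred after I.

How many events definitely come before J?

6

Directly stated before J: C, I, L, and M.
A reaches J via A → C → J.
G reaches J via G → L → J.
No chain forces H (or any of the others) ahead of J.
That's A, C, G, I, L, and M — 6 in all.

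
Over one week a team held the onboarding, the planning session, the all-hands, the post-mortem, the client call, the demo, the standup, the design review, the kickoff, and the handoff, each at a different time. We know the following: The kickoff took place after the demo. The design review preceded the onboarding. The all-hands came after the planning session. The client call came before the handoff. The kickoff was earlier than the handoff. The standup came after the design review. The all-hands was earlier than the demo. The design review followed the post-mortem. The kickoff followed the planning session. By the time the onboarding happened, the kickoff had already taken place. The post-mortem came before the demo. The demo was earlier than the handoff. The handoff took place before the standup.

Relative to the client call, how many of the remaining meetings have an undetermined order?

Forced after the client call: the handoff and the standup.
That leaves the all-hands, the demo, the design review, the kickoff, the onboarding, the planning session, and the post-mortem with no forced order relative to the client call — 7.

7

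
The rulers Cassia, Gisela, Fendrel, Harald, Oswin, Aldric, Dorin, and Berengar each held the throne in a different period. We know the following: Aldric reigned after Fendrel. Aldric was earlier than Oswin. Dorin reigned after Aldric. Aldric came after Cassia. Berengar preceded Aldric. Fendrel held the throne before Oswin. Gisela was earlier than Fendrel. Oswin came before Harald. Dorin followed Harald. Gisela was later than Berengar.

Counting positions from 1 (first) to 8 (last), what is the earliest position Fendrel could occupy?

3

Berengar and Gisela must both come before Fendrel — 2 forced predecessors.
Nothing else is forced ahead of Fendrel, so their earliest slot is position 2 + 1 = 3.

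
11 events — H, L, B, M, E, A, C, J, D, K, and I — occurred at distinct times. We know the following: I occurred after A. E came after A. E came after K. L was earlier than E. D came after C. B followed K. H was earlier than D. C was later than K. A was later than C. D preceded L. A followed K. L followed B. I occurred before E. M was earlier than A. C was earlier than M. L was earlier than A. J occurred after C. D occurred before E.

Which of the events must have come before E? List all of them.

Directly stated before E: A, D, I, K, and L.
B reaches E via B → L → E.
C reaches E via C → D → E.
H reaches E via H → D → E.
Likewise M reaches E by chaining the stated constraints.

A, B, C, D, H, I, K, L, M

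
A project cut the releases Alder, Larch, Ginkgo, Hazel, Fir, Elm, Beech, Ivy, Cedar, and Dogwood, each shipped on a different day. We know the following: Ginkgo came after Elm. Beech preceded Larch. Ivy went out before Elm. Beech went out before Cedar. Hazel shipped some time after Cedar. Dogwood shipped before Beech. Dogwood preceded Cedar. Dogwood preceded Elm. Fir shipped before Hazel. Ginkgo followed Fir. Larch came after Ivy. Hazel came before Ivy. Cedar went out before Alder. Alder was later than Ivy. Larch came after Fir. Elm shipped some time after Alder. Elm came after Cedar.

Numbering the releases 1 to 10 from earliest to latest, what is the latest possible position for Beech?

Beech must come before Alder, Cedar, Elm, Ginkgo, Hazel, Ivy, and Larch — 7 releases forced after it.
Everything else can be placed before Beech in some valid order, so Beech can sit as late as position 10 − 7 = 3.

3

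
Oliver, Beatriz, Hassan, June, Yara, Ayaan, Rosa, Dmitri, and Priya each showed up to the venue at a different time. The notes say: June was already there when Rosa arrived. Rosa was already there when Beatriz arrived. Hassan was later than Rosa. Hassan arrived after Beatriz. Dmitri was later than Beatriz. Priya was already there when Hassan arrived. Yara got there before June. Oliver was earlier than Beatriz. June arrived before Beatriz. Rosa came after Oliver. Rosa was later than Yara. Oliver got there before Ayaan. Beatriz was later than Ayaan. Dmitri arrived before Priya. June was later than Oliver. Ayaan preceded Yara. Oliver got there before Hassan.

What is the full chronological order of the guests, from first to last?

The constraints fix every adjacent pair, so only one ordering works:
Oliver → Ayaan → Yara → June → Rosa → Beatriz → Dmitri → Priya → Hassan.

Oliver, Ayaan, Yara, June, Rosa, Beatriz, Dmitri, Priya, Hassan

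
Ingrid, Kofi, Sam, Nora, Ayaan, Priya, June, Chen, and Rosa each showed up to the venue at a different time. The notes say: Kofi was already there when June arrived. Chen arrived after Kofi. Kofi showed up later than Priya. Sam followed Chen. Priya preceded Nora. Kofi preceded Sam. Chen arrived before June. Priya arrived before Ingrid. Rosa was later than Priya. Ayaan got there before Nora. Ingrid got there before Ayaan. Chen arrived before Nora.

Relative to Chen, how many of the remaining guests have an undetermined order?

3

Forced before Chen: Kofi and Priya; forced after Chen: June, Nora, and Sam.
That leaves Ayaan, Ingrid, and Rosa with no forced order relative to Chen — 3.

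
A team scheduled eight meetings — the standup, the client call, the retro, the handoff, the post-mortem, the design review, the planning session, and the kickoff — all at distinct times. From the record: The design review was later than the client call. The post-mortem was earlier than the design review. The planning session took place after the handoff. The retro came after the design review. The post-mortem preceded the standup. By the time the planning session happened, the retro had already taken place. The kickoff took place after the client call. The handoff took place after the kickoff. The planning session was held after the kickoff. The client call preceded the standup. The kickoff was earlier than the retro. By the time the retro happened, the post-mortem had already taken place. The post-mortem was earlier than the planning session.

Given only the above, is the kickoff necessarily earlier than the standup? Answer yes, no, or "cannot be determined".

cannot be determined

No chain of stated constraints runs from the kickoff to the standup, and none runs from the standup to the kickoff either.
So the relative order of the kickoff and the standup is not fixed by the given facts.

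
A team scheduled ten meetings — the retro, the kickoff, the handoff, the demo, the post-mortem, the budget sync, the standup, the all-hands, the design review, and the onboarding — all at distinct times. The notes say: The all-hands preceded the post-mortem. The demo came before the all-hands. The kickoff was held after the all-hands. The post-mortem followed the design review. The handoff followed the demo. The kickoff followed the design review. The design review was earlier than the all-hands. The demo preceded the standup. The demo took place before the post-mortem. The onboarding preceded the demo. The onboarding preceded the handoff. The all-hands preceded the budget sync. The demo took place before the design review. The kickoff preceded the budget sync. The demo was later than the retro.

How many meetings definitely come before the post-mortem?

Directly stated before the post-mortem: the all-hands, the demo, and the design review.
The onboarding reaches the post-mortem via the onboarding → the demo → the post-mortem.
The retro reaches the post-mortem via the retro → the demo → the post-mortem.
No chain forces the handoff (or any of the others) ahead of the post-mortem.
That's the all-hands, the demo, the design review, the onboarding, and the retro — 5 in all.

5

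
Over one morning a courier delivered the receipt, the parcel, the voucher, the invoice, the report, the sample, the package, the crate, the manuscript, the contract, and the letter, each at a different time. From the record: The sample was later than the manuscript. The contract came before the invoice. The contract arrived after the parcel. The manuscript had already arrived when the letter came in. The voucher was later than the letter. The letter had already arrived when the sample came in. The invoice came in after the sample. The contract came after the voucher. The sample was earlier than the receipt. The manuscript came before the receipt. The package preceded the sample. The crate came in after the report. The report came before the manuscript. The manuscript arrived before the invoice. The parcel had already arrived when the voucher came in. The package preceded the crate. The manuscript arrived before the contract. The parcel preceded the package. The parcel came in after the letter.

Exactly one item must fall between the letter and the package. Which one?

the parcel

Tracing the constraints gives the letter → the parcel → the package, so the parcel sits after the letter and before the package.
No other item is forced both after the letter and before the package.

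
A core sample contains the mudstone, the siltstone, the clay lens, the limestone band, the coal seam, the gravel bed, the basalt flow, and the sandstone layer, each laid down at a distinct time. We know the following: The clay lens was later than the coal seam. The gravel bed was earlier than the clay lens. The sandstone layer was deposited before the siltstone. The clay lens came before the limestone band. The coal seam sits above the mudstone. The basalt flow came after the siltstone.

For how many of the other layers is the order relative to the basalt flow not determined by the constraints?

Forced before the basalt flow: the sandstone layer and the siltstone.
That leaves the clay lens, the coal seam, the gravel bed, the limestone band, and the mudstone with no forced order relative to the basalt flow — 5.

5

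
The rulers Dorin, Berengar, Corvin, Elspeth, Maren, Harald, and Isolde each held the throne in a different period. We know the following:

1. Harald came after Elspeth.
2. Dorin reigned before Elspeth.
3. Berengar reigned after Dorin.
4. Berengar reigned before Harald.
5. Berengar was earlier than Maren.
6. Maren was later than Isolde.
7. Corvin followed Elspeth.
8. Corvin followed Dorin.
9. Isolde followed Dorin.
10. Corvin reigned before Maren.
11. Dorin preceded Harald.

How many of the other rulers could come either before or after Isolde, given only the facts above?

Forced before Isolde: Dorin; forced after Isolde: Maren.
That leaves Berengar, Corvin, Elspeth, and Harald with no forced order relative to Isolde — 4.

4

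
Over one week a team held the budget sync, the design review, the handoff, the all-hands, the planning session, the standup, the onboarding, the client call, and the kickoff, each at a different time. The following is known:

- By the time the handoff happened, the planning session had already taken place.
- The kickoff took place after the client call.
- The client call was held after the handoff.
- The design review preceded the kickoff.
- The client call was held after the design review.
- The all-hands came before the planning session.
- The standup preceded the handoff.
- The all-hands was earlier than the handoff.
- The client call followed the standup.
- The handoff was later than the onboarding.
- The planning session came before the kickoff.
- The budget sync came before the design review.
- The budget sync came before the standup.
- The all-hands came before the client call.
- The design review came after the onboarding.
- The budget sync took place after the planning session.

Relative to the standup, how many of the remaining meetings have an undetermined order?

2

Forced before the standup: the all-hands, the budget sync, and the planning session; forced after the standup: the client call, the handoff, and the kickoff.
That leaves the design review and the onboarding with no forced order relative to the standup — 2.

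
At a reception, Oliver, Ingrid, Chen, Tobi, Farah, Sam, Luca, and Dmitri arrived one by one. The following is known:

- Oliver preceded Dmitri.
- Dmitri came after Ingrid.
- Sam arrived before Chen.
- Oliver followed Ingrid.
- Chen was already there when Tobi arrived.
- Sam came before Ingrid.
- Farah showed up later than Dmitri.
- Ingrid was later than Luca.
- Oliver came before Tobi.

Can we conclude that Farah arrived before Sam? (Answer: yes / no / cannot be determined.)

Tracing the constraints gives Sam → Ingrid → Dmitri → Farah, so Sam must come before Farah.
That means Farah cannot be before Sam.

no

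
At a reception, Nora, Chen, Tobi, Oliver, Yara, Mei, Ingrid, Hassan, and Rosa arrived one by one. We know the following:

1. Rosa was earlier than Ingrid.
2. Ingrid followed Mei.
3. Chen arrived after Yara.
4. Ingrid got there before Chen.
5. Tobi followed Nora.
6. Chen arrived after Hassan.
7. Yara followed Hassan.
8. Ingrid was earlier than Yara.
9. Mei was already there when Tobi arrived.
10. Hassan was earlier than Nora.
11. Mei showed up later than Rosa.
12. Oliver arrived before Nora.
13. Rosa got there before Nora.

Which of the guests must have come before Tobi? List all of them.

Directly stated before Tobi: Mei and Nora.
Hassan reaches Tobi via Hassan → Nora → Tobi.
Oliver reaches Tobi via Oliver → Nora → Tobi.
Rosa reaches Tobi via Rosa → Mei → Tobi.
No chain forces Yara (or any of the others) ahead of Tobi.

Hassan, Mei, Nora, Oliver, Rosa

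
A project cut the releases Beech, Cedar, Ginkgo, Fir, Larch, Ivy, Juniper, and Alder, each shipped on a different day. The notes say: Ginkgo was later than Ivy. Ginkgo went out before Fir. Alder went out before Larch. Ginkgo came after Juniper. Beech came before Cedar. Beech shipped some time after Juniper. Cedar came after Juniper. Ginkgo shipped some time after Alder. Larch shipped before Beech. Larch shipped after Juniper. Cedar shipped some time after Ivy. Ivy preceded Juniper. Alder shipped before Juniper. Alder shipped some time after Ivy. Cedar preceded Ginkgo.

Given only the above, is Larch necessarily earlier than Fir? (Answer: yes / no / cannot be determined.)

yes

Chain the constraints: Larch → Beech → Cedar → Ginkgo → Fir. Each link is directly stated, so Larch comes before Fir.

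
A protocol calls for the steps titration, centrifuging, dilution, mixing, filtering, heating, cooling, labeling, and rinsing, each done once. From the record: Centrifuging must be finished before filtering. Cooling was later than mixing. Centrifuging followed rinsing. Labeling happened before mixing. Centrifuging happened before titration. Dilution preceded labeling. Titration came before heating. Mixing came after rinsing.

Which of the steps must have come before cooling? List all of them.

Directly stated before cooling: mixing.
Dilution reaches cooling via dilution → labeling → mixing → cooling.
Labeling reaches cooling via labeling → mixing → cooling.
Rinsing reaches cooling via rinsing → mixing → cooling.
No chain forces filtering (or any of the others) ahead of cooling.

dilution, labeling, mixing, rinsing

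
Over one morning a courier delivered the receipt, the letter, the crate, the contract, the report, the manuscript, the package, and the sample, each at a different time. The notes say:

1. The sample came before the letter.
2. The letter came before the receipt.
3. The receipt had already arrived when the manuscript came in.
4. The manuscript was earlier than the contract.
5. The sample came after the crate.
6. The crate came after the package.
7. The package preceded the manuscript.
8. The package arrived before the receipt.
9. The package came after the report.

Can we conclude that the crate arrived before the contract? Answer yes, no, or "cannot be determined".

Chain the constraints: the crate → the sample → the letter → the receipt → the manuscript → the contract. Each link is directly stated, so the crate comes before the contract.

yes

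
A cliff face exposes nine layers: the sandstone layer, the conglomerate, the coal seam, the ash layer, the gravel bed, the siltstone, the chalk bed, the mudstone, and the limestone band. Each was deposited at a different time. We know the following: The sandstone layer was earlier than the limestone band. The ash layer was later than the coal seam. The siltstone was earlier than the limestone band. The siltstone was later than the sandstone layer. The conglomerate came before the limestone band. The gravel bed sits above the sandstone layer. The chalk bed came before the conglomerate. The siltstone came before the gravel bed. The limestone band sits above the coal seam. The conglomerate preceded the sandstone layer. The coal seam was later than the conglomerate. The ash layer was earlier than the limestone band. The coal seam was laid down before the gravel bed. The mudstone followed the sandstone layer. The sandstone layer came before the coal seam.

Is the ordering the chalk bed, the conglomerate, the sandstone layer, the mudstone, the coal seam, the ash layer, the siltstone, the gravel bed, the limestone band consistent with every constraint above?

yes

Check each stated constraint against the proposed order — e.g. the sandstone layer is ahead of the limestone band; the conglomerate is ahead of the limestone band. Every pair is in the required order; nothing is violated.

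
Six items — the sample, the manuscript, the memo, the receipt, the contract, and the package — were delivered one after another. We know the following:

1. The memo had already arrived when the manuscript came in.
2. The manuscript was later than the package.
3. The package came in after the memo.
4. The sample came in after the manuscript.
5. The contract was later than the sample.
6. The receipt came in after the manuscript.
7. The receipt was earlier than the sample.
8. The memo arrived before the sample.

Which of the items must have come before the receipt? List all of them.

Directly stated before the receipt: the manuscript.
The memo reaches the receipt via the memo → the manuscript → the receipt.
The package reaches the receipt via the package → the manuscript → the receipt.
No chain forces the contract (or any of the others) ahead of the receipt.

the manuscript, the memo, the package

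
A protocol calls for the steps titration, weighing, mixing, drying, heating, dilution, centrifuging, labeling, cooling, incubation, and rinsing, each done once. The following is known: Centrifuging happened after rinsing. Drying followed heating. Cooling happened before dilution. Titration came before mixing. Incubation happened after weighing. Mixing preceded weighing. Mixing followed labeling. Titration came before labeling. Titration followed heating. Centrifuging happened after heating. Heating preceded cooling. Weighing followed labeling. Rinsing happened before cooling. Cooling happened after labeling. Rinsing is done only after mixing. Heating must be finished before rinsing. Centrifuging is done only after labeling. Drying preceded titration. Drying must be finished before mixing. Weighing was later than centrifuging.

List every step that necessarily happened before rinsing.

drying, heating, labeling, mixing, titration

Directly stated before rinsing: heating and mixing.
Drying reaches rinsing via drying → mixing → rinsing.
Labeling reaches rinsing via labeling → mixing → rinsing.
Titration reaches rinsing via titration → mixing → rinsing.
No chain forces incubation (or any of the others) ahead of rinsing.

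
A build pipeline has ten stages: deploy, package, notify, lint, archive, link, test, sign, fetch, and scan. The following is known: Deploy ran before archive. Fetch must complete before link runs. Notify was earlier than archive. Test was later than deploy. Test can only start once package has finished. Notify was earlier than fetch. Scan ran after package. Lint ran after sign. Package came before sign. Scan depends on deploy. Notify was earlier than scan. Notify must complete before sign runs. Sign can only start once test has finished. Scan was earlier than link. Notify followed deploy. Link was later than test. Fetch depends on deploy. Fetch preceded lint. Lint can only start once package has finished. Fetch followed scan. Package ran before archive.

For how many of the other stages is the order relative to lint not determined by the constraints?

2

Forced before lint: deploy, fetch, notify, package, scan, sign, and test.
That leaves archive and link with no forced order relative to lint — 2.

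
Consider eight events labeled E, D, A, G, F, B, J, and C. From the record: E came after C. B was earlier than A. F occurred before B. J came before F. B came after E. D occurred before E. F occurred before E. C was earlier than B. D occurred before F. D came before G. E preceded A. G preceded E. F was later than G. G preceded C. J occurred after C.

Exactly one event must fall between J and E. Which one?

Tracing the constraints gives J → F → E, so F sits after J and before E.
No other event is forced both after J and before E.

F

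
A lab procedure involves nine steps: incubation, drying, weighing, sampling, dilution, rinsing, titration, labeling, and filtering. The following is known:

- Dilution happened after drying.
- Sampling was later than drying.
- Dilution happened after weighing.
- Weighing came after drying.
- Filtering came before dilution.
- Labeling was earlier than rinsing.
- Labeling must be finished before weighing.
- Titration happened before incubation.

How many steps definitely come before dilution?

Directly stated before dilution: drying, filtering, and weighing.
Labeling reaches dilution via labeling → weighing → dilution.
No chain forces rinsing (or any of the others) ahead of dilution.
That's drying, filtering, labeling, and weighing — 4 in all.

4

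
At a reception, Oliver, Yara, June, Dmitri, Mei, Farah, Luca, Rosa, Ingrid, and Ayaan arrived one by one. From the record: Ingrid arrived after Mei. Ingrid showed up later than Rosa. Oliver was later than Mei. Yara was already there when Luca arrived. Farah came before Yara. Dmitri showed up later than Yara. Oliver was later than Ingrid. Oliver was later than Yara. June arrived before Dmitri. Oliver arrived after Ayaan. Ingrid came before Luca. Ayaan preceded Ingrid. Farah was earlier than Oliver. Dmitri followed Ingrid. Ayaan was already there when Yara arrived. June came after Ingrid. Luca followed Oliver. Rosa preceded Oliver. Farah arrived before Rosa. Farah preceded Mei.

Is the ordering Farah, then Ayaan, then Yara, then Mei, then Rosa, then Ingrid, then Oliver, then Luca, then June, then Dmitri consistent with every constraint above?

Check each stated constraint against the proposed order — e.g. Farah is ahead of Oliver; Yara is ahead of Dmitri. Every pair is in the required order; nothing is violated.

yes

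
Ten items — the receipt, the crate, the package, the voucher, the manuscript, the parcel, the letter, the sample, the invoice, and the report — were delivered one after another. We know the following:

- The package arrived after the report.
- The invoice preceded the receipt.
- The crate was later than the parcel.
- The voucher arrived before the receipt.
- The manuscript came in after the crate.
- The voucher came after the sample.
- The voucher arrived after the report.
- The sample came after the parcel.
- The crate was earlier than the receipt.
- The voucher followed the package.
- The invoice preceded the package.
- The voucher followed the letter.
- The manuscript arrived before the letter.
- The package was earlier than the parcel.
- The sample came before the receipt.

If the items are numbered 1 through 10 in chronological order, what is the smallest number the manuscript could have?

6

The crate, the invoice, the package, the parcel, and the report must all come before the manuscript — 5 forced predecessors.
Nothing else is forced ahead of the manuscript, so its earliest slot is position 5 + 1 = 6.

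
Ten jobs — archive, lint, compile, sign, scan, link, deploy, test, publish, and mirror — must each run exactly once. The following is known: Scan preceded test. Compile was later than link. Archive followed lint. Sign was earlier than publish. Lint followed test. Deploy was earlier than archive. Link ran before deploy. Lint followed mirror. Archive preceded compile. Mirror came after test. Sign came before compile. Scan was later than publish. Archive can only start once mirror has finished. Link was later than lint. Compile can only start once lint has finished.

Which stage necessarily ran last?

compile

Every other stage has a chain of constraints placing it before compile, so compile is last.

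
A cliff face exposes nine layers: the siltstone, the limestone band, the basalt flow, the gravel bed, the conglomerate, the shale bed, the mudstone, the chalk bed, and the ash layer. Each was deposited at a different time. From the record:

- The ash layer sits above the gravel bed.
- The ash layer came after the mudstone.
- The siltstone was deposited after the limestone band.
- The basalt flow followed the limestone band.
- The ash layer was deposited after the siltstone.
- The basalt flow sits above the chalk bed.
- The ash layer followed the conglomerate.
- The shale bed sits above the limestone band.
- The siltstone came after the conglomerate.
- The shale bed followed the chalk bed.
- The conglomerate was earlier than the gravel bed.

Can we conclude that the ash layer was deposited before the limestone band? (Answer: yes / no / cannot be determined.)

Tracing the constraints gives the limestone band → the siltstone → the ash layer, so the limestone band must come before the ash layer.
That means the ash layer cannot be before the limestone band.

no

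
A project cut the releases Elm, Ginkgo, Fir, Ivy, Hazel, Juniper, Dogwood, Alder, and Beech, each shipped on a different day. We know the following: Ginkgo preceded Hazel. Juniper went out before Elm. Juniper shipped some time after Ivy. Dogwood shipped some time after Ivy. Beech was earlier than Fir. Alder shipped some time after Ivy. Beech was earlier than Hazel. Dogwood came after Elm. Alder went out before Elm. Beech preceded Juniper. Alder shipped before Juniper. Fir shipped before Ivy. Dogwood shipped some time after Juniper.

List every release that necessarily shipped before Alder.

Beech, Fir, Ivy

Directly stated before Alder: Ivy.
Beech reaches Alder via Beech → Fir → Ivy → Alder.
Fir reaches Alder via Fir → Ivy → Alder.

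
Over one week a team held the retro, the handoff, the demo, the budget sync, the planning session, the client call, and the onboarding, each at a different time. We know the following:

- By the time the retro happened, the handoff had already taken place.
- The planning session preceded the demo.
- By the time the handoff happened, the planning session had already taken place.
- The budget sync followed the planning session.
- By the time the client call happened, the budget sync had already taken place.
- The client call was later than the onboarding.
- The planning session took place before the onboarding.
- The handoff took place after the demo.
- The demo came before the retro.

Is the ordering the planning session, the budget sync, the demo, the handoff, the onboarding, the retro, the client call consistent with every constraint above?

Check each stated constraint against the proposed order — e.g. the planning session is ahead of the onboarding; the budget sync is ahead of the client call. Every pair is in the required order; nothing is violated.

yes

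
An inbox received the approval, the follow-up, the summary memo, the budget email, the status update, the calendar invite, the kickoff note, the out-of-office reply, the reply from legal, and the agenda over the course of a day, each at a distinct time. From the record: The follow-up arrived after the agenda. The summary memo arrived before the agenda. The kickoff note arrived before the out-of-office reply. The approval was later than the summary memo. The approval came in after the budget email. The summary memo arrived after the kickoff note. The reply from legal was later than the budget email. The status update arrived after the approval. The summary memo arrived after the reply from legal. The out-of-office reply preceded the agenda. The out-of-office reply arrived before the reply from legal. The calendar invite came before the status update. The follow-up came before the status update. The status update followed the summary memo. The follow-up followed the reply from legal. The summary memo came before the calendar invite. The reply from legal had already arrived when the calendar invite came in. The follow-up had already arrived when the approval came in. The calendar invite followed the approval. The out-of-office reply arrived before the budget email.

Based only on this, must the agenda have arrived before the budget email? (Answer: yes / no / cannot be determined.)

no

Tracing the constraints gives the budget email → the reply from legal → the summary memo → the agenda, so the budget email must come before the agenda.
That means the agenda cannot be before the budget email.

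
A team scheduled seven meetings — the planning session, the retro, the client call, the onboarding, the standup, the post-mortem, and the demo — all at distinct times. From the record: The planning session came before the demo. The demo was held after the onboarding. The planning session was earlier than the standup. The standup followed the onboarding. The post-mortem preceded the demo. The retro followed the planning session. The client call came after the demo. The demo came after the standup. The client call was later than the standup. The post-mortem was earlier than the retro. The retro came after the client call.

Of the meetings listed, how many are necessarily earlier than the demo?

Directly stated before the demo: the onboarding, the planning session, the post-mortem, and the standup.
No chain forces the retro (or any of the others) ahead of the demo.
That's the onboarding, the planning session, the post-mortem, and the standup — 4 in all.

4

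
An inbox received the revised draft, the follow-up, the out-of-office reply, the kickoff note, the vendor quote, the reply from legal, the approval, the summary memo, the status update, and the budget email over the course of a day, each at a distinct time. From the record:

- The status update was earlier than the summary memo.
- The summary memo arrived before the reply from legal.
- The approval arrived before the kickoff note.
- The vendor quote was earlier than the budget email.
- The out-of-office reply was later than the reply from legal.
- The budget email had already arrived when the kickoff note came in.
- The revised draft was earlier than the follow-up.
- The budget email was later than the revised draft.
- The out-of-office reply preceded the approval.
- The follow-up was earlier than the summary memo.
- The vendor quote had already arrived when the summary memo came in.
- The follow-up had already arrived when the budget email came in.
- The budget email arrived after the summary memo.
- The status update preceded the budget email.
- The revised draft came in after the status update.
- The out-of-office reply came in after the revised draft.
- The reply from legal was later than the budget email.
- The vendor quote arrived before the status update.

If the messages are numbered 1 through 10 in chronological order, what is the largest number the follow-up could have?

The follow-up must come before the approval, the budget email, the kickoff note, the out-of-office reply, the reply from legal, and the summary memo — 6 messages forced after it.
Everything else can be placed before the follow-up in some valid order, so the follow-up can sit as late as position 10 − 6 = 4.

4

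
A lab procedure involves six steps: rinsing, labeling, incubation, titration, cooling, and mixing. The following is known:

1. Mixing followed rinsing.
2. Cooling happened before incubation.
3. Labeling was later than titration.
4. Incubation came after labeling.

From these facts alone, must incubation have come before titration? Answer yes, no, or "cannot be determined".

no

Tracing the constraints gives titration → labeling → incubation, so titration must come before incubation.
That means incubation cannot be before titration.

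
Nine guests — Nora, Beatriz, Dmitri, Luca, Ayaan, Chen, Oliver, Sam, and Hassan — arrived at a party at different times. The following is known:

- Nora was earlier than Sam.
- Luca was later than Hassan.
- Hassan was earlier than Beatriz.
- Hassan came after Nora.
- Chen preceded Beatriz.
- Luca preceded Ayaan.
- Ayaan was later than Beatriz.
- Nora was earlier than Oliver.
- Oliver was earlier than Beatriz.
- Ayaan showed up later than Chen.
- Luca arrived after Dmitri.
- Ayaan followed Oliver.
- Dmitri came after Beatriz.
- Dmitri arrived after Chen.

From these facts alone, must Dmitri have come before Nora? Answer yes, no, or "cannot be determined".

no

Tracing the constraints gives Nora → Oliver → Beatriz → Dmitri, so Nora must come before Dmitri.
That means Dmitri cannot be before Nora.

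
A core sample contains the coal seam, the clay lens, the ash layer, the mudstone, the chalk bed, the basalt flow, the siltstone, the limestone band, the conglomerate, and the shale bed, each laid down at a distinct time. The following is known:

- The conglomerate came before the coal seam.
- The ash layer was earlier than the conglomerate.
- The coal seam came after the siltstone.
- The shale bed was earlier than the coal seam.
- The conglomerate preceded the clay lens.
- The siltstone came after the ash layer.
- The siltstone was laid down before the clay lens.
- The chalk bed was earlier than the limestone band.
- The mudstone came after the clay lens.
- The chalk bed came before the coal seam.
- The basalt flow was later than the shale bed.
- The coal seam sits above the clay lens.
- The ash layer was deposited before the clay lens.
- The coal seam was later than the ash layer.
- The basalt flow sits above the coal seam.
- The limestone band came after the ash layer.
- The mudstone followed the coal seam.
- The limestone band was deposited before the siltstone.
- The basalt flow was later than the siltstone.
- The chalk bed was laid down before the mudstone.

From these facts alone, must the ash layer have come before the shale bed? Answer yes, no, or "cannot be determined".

No chain of stated constraints runs from the ash layer to the shale bed, and none runs from the shale bed to the ash layer either.
So the relative order of the ash layer and the shale bed is not fixed by the given facts.

cannot be determined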